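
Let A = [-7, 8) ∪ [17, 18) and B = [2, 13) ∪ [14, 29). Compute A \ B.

[-7, 8) minus B → [-7, 2).
[17, 18): fully covered by B → removed.

[-7, 2)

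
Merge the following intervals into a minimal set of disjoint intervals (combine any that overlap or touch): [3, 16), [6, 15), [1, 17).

[1, 17)

Sort by start: [1, 17), [3, 16), [6, 15).
[3, 16) overlaps/touches [1, 17) → extend to [1, 17).
[6, 15) overlaps/touches [1, 17) → extend to [1, 17).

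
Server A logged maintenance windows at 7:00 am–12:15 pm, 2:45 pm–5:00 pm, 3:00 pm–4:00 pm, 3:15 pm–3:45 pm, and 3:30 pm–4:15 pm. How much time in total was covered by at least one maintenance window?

Merged: 7:00 am-12:15 pm, 2:45 pm-5:00 pm.
Lengths: 5 h 15 min + 2 h 15 min = 7 h 30 min.

7 h 30 min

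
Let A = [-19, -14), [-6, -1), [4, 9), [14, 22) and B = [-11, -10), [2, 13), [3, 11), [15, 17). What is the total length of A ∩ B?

Merge the second list: [-11, -10), [2, 13), [15, 17).
A ∩ B = [4, 9), [15, 17).
Total: 5 + 2 = 7.

7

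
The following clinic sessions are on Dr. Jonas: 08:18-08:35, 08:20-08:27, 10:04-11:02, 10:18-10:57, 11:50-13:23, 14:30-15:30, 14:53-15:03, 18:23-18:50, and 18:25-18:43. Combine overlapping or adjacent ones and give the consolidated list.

08:20–08:27 overlaps/touches 08:18–08:35 → extend to 08:18–08:35.
10:04–11:02 is disjoint → start new block.
10:18–10:57 overlaps/touches 10:04–11:02 → extend to 10:04–11:02.
11:50–13:23 is disjoint → start new block.
14:30–15:30 is disjoint → start new block.
14:53–15:03 overlaps/touches 14:30–15:30 → extend to 14:30–15:30.
18:23–18:50 is disjoint → start new block.
18:25–18:43 overlaps/touches 18:23–18:50 → extend to 18:23–18:50.

08:18–08:35, 10:04–11:02, 11:50–13:23, 14:30–15:30, 18:23–18:50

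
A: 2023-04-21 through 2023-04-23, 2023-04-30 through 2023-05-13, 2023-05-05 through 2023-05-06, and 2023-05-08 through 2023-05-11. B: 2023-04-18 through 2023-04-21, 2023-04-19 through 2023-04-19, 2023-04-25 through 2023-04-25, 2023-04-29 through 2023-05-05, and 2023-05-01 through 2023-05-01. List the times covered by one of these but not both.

Merge the first list: 2023-04-21 through 2023-04-23, 2023-04-30 through 2023-05-13.
Merge the second list: 2023-04-18 through 2023-04-21, 2023-04-25 through 2023-04-25, 2023-04-29 through 2023-05-05.
A \ B = 2023-04-22 through 2023-04-23, 2023-05-06 through 2023-05-13.
B \ A = 2023-04-18 through 2023-04-20, 2023-04-25 through 2023-04-25, 2023-04-29 through 2023-04-29.
Union of the two gives the symmetric difference.

2023-04-18 through 2023-04-20, 2023-04-22 through 2023-04-23, 2023-04-25 through 2023-04-25, 2023-04-29 through 2023-04-29, 2023-05-06 through 2023-05-13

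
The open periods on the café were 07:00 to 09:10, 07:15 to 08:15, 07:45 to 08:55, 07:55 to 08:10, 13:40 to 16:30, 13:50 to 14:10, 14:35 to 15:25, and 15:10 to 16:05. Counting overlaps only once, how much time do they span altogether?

Merged: 07:00–09:10, 13:40–16:30.
Lengths: 2 h 10 min + 2 h 50 min = 5 h.

5 h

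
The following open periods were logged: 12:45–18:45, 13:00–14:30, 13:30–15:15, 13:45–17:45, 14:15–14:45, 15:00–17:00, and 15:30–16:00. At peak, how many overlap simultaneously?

Walk the sorted start/end points keeping a running depth.
The depth first hits 5 at 14:15.

5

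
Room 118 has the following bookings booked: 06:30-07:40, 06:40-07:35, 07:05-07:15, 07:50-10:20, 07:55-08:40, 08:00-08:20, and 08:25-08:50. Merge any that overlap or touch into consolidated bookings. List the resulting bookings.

06:40–07:35 overlaps/touches 06:30–07:40 → extend to 06:30–07:40.
07:05–07:15 overlaps/touches 06:30–07:40 → extend to 06:30–07:40.
07:50–10:20 is disjoint → start new block.
07:55–08:40 overlaps/touches 07:50–10:20 → extend to 07:50–10:20.
08:00–08:20 overlaps/touches 07:50–10:20 → extend to 07:50–10:20.
08:25–08:50 overlaps/touches 07:50–10:20 → extend to 07:50–10:20.

06:30–07:40, 07:50–10:20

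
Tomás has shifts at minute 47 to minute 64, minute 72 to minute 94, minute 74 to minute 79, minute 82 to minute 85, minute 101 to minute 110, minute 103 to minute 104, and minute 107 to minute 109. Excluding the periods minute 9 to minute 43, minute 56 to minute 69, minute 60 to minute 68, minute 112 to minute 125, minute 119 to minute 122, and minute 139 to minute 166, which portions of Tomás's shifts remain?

First set merges to minute 47 to minute 64, minute 72 to minute 94, minute 101 to minute 110.
Second set merges to minute 9 to minute 43, minute 56 to minute 69, minute 112 to minute 125, minute 139 to minute 166.
minute 47 to minute 64 minus B → minute 47 to minute 56.
minute 72 to minute 94: no B overlap → unchanged.
minute 101 to minute 110: no B overlap → unchanged.

minute 47 to minute 56, minute 72 to minute 94, minute 101 to minute 110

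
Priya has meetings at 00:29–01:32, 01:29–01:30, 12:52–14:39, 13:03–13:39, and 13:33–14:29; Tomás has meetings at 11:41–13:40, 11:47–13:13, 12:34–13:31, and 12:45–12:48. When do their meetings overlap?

First set merges to 00:29–01:32, 12:52–14:39.
Second set merges to 11:41–13:40.
00:29–01:32 meets no B interval.
12:52–14:39 ∩ B → 12:52–13:40.

12:52–13:40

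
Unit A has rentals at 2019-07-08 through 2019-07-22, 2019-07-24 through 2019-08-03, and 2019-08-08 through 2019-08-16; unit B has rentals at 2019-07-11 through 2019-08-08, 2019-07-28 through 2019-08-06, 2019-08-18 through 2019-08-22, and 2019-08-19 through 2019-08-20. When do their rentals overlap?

Merge the second list: 2019-07-11 through 2019-08-08, 2019-08-18 through 2019-08-22.
2019-07-08 through 2019-07-22 overlaps B on 2019-07-11 through 2019-07-22.
2019-07-24 through 2019-08-03 overlaps B on 2019-07-24 through 2019-08-03.
2019-08-08 through 2019-08-16 overlaps B on 2019-08-08 through 2019-08-08.

2019-07-11 through 2019-07-22, 2019-07-24 through 2019-08-03, 2019-08-08 through 2019-08-08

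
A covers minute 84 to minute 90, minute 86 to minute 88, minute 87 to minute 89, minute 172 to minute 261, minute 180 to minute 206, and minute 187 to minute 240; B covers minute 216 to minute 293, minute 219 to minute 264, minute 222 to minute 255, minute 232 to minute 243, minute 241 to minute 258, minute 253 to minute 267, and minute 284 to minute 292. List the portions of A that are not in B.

minute 84 to minute 90, minute 172 to minute 216

A, merged: minute 84 to minute 90, minute 172 to minute 261.
B, merged: minute 216 to minute 293.
minute 84 to minute 90 is untouched.
minute 172 to minute 261 with B removed leaves minute 172 to minute 216.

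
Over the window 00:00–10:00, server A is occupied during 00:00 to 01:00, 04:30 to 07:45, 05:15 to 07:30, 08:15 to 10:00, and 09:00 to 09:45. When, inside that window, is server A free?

Covered (merged): 00:00-01:00, 04:30-07:45, 08:15-10:00.
Uncovered inside 00:00-10:00: 01:00-04:30, 07:45-08:15.

01:00-04:30, 07:45-08:15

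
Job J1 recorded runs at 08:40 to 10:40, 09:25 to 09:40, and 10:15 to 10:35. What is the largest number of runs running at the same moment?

Walk the sorted start/end points keeping a running depth.
The depth first hits 2 at 09:25.

2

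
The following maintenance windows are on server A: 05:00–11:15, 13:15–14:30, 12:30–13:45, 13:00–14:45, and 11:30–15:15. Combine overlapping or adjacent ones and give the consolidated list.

05:00–11:15, 11:30–15:15

Sort by start: 05:00–11:15, 11:30–15:15, 12:30–13:45, 13:00–14:45, 13:15–14:30.
11:30–15:15 is disjoint → start new block.
12:30–13:45 overlaps/touches 11:30–15:15 → extend to 11:30–15:15.
13:00–14:45 overlaps/touches 11:30–15:15 → extend to 11:30–15:15.
13:15–14:30 overlaps/touches 11:30–15:15 → extend to 11:30–15:15.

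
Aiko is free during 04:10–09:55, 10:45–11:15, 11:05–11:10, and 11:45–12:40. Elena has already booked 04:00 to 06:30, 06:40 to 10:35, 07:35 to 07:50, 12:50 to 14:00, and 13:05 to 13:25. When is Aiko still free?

First set merges to 04:10–09:55, 10:45–11:15, 11:45–12:40.
Second set merges to 04:00–06:30, 06:40–10:35, 12:50–14:00.
04:10–09:55 with B removed leaves 06:30–06:40.
10:45–11:15 is untouched.
11:45–12:40 is untouched.

06:30–06:40, 10:45–11:15, 11:45–12:40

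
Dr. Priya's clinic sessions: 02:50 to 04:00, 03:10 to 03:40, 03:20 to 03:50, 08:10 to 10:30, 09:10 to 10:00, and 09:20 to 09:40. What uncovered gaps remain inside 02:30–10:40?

Covered (merged): 02:50–04:00, 08:10–10:30.
Uncovered inside 02:30–10:40: 02:30–02:50, 04:00–08:10, 10:30–10:40.

02:30–02:50, 04:00–08:10, 10:30–10:40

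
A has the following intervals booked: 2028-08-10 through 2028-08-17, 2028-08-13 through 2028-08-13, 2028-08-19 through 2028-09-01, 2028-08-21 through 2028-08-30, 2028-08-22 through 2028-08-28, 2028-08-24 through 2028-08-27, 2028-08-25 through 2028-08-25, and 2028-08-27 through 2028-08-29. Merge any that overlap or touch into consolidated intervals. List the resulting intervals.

2028-08-13 through 2028-08-13 overlaps/touches 2028-08-10 through 2028-08-17 → extend to 2028-08-10 through 2028-08-17.
2028-08-19 through 2028-09-01 is disjoint → start new block.
2028-08-21 through 2028-08-30 overlaps/touches 2028-08-19 through 2028-09-01 → extend to 2028-08-19 through 2028-09-01.
2028-08-22 through 2028-08-28 overlaps/touches 2028-08-19 through 2028-09-01 → extend to 2028-08-19 through 2028-09-01.
2028-08-24 through 2028-08-27 overlaps/touches 2028-08-19 through 2028-09-01 → extend to 2028-08-19 through 2028-09-01.
2028-08-25 through 2028-08-25 overlaps/touches 2028-08-19 through 2028-09-01 → extend to 2028-08-19 through 2028-09-01.
2028-08-27 through 2028-08-29 overlaps/touches 2028-08-19 through 2028-09-01 → extend to 2028-08-19 through 2028-09-01.

2028-08-10 through 2028-08-17, 2028-08-19 through 2028-09-01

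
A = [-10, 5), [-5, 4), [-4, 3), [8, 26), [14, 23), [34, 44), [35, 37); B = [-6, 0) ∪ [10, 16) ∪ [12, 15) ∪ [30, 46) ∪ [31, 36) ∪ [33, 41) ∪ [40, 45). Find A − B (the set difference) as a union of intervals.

A, merged: [-10, 5), [8, 26), [34, 44).
B, merged: [-6, 0), [10, 16), [30, 46).
[-10, 5) minus B → [-10, -6), [0, 5).
[8, 26) minus B → [8, 10), [16, 26).
[34, 44): fully covered by B → removed.

[-10, -6) ∪ [0, 5) ∪ [8, 10) ∪ [16, 26)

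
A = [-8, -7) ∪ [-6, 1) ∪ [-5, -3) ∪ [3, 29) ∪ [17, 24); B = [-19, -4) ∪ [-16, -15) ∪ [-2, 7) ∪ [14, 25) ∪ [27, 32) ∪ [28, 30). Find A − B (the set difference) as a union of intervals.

[-4, -2) ∪ [7, 14) ∪ [25, 27)

Merge the first list: [-8, -7), [-6, 1), [3, 29).
Merge the second list: [-19, -4), [-2, 7), [14, 25), [27, 32).
[-8, -7): fully covered by B → removed.
[-6, 1) minus B → [-4, -2).
[3, 29) minus B → [7, 14), [25, 27).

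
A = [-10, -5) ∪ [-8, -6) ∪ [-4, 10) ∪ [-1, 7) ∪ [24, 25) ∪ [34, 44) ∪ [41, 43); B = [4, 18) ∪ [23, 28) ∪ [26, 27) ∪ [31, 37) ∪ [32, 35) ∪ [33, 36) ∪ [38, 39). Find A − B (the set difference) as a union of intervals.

[-10, -5) ∪ [-4, 4) ∪ [37, 38) ∪ [39, 44)

Merge the first list: [-10, -5), [-4, 10), [24, 25), [34, 44).
Merge the second list: [4, 18), [23, 28), [31, 37), [38, 39).
[-10, -5) is untouched.
[-4, 10) with B removed leaves [-4, 4).
[24, 25) lies entirely inside B → drops out.
[34, 44) with B removed leaves [37, 38), [39, 44).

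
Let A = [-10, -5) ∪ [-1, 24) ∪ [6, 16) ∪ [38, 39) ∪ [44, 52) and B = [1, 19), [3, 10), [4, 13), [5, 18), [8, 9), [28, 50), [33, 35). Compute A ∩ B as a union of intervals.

A, merged: [-10, -5), [-1, 24), [38, 39), [44, 52).
B, merged: [1, 19), [28, 50).
[-10, -5): no overlap with the second set.
[-1, 24) meets the second set on [1, 19).
[38, 39) meets the second set on [38, 39).
[44, 52) meets the second set on [44, 50).

[1, 19) ∪ [38, 39) ∪ [44, 50)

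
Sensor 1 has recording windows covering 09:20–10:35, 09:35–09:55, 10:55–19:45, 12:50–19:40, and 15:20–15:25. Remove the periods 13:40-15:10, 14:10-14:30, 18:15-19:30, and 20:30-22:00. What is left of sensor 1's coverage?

First set merges to 09:20–10:35, 10:55–19:45.
Second set merges to 13:40–15:10, 18:15–19:30, 20:30–22:00.
09:20–10:35: nothing removed.
10:55–19:45 \ B = 10:55–13:40, 15:10–18:15, 19:30–19:45.

09:20–10:35, 10:55–13:40, 15:10–18:15, 19:30–19:45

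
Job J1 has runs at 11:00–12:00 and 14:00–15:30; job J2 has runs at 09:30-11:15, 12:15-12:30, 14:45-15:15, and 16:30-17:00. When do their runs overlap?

11:00–12:00 overlaps B on 11:00–11:15.
14:00–15:30 overlaps B on 14:45–15:15.

11:00–11:15, 14:45–15:15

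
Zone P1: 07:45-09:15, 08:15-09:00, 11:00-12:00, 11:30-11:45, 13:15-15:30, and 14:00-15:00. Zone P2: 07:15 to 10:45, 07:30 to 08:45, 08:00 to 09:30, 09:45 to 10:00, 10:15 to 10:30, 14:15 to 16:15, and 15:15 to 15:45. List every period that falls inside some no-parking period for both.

First set merges to 07:45–09:15, 11:00–12:00, 13:15–15:30.
Second set merges to 07:15–10:45, 14:15–16:15.
07:45–09:15 ∩ B → 07:45–09:15.
11:00–12:00 meets no B interval.
13:15–15:30 ∩ B → 14:15–15:30.

07:45–09:15, 14:15–15:30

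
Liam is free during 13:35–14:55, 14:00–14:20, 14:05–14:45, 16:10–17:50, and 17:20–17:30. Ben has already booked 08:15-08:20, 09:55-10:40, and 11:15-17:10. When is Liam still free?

First set merges to 13:35-14:55, 16:10-17:50.
13:35-14:55: entirely removed.
16:10-17:50 \ B = 17:10-17:50.

17:10-17:50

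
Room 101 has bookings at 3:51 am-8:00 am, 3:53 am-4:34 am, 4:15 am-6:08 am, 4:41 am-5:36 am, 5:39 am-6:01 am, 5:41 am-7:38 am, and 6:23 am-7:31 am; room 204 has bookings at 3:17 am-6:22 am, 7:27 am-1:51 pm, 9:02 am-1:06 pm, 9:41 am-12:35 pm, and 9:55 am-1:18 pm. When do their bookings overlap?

3:51 am–6:22 am, 7:27 am–8:00 am

Merge the first list: 3:51 am–8:00 am.
Merge the second list: 3:17 am–6:22 am, 7:27 am–1:51 pm.
3:51 am–8:00 am ∩ B → 3:51 am–6:22 am, 7:27 am–8:00 am.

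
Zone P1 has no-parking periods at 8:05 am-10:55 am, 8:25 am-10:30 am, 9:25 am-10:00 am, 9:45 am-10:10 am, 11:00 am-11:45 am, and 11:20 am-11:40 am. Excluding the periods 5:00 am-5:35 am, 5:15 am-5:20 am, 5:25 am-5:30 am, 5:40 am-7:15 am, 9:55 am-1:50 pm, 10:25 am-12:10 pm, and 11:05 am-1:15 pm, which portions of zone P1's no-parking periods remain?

8:05 am–9:55 am

First set merges to 8:05 am–10:55 am, 11:00 am–11:45 am.
Second set merges to 5:00 am–5:35 am, 5:40 am–7:15 am, 9:55 am–1:50 pm.
8:05 am–10:55 am minus B → 8:05 am–9:55 am.
11:00 am–11:45 am: fully covered by B → removed.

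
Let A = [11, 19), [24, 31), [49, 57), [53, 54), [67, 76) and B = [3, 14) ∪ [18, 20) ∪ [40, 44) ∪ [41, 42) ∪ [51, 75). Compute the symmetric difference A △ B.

First set merges to [11, 19), [24, 31), [49, 57), [67, 76).
Second set merges to [3, 14), [18, 20), [40, 44), [51, 75).
A \ B = [14, 18), [24, 31), [49, 51), [75, 76).
B \ A = [3, 11), [19, 20), [40, 44), [57, 67).
Union of the two gives the symmetric difference.

[3, 11) ∪ [14, 18) ∪ [19, 20) ∪ [24, 31) ∪ [40, 44) ∪ [49, 51) ∪ [57, 67) ∪ [75, 76)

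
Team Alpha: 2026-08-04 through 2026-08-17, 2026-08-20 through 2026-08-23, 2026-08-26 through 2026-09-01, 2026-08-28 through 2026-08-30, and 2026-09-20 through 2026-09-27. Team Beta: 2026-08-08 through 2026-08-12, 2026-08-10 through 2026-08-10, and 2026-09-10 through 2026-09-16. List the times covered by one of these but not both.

A, merged: 2026-08-04 through 2026-08-17, 2026-08-20 through 2026-08-23, 2026-08-26 through 2026-09-01, 2026-09-20 through 2026-09-27.
B, merged: 2026-08-08 through 2026-08-12, 2026-09-10 through 2026-09-16.
A \ B = 2026-08-04 through 2026-08-07, 2026-08-13 through 2026-08-17, 2026-08-20 through 2026-08-23, 2026-08-26 through 2026-09-01, 2026-09-20 through 2026-09-27.
B \ A = 2026-09-10 through 2026-09-16.
Union of the two gives the symmetric difference.

2026-08-04 through 2026-08-07, 2026-08-13 through 2026-08-17, 2026-08-20 through 2026-08-23, 2026-08-26 through 2026-09-01, 2026-09-10 through 2026-09-16, 2026-09-20 through 2026-09-27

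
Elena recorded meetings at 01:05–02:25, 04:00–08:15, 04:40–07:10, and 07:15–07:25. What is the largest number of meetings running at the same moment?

At 04:40, 2 of the intervals are simultaneously active.
No point has more.

2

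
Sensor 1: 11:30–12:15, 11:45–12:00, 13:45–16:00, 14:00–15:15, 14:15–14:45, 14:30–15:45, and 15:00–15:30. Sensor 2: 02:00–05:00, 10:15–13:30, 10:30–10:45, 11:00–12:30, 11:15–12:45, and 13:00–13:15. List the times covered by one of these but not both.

Merge the first list: 11:30-12:15, 13:45-16:00.
Merge the second list: 02:00-05:00, 10:15-13:30.
A \ B = 13:45-16:00.
B \ A = 02:00-05:00, 10:15-11:30, 12:15-13:30.
Union of the two gives the symmetric difference.

02:00-05:00, 10:15-11:30, 12:15-13:30, 13:45-16:00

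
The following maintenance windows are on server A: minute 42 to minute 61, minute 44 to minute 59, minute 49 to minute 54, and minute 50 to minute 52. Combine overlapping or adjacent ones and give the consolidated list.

minute 44 to minute 59 overlaps/touches minute 42 to minute 61 → extend to minute 42 to minute 61.
minute 49 to minute 54 overlaps/touches minute 42 to minute 61 → extend to minute 42 to minute 61.
minute 50 to minute 52 overlaps/touches minute 42 to minute 61 → extend to minute 42 to minute 61.

minute 42 to minute 61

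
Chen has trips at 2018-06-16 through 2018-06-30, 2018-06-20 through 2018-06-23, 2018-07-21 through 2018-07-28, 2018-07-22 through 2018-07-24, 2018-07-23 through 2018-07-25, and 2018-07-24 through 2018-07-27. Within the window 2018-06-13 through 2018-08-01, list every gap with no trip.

Covered (merged): 2018-06-16 through 2018-06-30, 2018-07-21 through 2018-07-28.
Uncovered inside 2018-06-13 through 2018-08-01: 2018-06-13 through 2018-06-15, 2018-07-01 through 2018-07-20, 2018-07-29 through 2018-08-01.

2018-06-13 through 2018-06-15, 2018-07-01 through 2018-07-20, 2018-07-29 through 2018-08-01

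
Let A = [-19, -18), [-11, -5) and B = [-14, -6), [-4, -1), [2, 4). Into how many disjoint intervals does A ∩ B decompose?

A ∩ B = [-11, -6).
That is 1 disjoint piece.

1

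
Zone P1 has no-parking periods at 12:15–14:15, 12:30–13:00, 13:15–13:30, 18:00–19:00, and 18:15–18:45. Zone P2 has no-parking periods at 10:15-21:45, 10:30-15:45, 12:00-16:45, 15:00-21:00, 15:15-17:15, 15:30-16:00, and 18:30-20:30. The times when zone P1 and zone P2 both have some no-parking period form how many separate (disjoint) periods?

2

A, merged: 12:15–14:15, 18:00–19:00.
B, merged: 10:15–21:45.
A ∩ B = 12:15–14:15, 18:00–19:00.
That is 2 disjoint pieces.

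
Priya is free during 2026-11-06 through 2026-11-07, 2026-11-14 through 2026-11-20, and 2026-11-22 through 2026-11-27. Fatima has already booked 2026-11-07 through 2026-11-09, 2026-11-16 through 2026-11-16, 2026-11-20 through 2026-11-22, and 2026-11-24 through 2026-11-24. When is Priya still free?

2026-11-06 through 2026-11-06, 2026-11-14 through 2026-11-15, 2026-11-17 through 2026-11-19, 2026-11-23 through 2026-11-23, 2026-11-25 through 2026-11-27

2026-11-06 through 2026-11-07 minus B → 2026-11-06 through 2026-11-06.
2026-11-14 through 2026-11-20 minus B → 2026-11-14 through 2026-11-15, 2026-11-17 through 2026-11-19.
2026-11-22 through 2026-11-27 minus B → 2026-11-23 through 2026-11-23, 2026-11-25 through 2026-11-27.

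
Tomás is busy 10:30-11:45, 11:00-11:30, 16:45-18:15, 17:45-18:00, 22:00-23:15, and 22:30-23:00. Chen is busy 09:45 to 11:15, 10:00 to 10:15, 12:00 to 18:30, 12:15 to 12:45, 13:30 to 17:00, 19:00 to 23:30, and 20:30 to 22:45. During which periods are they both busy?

First set merges to 10:30–11:45, 16:45–18:15, 22:00–23:15.
Second set merges to 09:45–11:15, 12:00–18:30, 19:00–23:30.
10:30–11:45 overlaps B on 10:30–11:15.
16:45–18:15 overlaps B on 16:45–18:15.
22:00–23:15 overlaps B on 22:00–23:15.

10:30–11:15, 16:45–18:15, 22:00–23:15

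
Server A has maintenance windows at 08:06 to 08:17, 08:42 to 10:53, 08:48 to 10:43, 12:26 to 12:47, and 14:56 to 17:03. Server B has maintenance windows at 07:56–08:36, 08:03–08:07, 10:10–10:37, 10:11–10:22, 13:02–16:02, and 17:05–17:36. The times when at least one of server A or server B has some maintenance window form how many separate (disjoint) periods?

5

First set merges to 08:06–08:17, 08:42–10:53, 12:26–12:47, 14:56–17:03.
Second set merges to 07:56–08:36, 10:10–10:37, 13:02–16:02, 17:05–17:36.
A ∪ B = 07:56–08:36, 08:42–10:53, 12:26–12:47, 13:02–17:03, 17:05–17:36.
That is 5 disjoint pieces.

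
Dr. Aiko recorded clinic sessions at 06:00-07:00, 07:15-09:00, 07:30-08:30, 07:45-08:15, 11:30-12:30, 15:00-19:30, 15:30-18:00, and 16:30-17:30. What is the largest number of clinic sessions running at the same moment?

Walk the sorted start/end points keeping a running depth.
The depth first hits 3 at 07:45.

3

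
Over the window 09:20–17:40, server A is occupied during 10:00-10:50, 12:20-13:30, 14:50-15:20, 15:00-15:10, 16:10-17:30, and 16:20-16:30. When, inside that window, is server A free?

09:20–10:00, 10:50–12:20, 13:30–14:50, 15:20–16:10, 17:30–17:40

After merging, the occupied span is 10:00–10:50, 12:20–13:30, 14:50–15:20, 16:10–17:30.
Complement within 09:20–17:40: 09:20–10:00, 10:50–12:20, 13:30–14:50, 15:20–16:10, 17:30–17:40.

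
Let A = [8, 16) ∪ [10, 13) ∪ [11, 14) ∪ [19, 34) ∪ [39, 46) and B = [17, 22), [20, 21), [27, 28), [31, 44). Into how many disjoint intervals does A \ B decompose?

4

Merge the first list: [8, 16), [19, 34), [39, 46).
Merge the second list: [17, 22), [27, 28), [31, 44).
A \ B = [8, 16), [22, 27), [28, 31), [44, 46).
That is 4 disjoint pieces.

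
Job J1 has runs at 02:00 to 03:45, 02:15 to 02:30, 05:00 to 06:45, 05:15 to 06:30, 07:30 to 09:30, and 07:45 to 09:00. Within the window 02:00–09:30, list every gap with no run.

03:45–05:00, 06:45–07:30

Covered (merged): 02:00–03:45, 05:00–06:45, 07:30–09:30.
Uncovered inside 02:00–09:30: 03:45–05:00, 06:45–07:30.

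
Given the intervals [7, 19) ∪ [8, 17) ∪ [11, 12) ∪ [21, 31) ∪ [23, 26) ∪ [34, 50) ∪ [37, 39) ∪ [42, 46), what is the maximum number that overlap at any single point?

Walk the sorted start/end points keeping a running depth.
The depth first hits 3 at 11.

3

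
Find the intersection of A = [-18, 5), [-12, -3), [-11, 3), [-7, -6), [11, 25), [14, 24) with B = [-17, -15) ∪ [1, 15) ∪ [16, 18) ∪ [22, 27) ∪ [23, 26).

[-17, -15) ∪ [1, 5) ∪ [11, 15) ∪ [16, 18) ∪ [22, 25)

A, merged: [-18, 5), [11, 25).
B, merged: [-17, -15), [1, 15), [16, 18), [22, 27).
[-18, 5) overlaps B on [-17, -15), [1, 5).
[11, 25) overlaps B on [11, 15), [16, 18), [22, 25).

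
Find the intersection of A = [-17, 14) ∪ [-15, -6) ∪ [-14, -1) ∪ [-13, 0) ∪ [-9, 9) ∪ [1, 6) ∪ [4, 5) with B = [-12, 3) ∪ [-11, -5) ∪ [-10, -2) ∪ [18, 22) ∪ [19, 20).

[-12, 3)

Merge the first list: [-17, 14).
Merge the second list: [-12, 3), [18, 22).
[-17, 14) meets the second set on [-12, 3).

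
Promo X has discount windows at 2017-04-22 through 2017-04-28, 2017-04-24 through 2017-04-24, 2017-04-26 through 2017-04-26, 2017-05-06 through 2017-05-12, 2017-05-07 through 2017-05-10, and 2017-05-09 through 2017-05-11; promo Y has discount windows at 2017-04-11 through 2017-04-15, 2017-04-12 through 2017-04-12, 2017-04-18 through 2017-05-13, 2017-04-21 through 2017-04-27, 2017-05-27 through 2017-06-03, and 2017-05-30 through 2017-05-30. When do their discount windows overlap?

2017-04-22 through 2017-04-28, 2017-05-06 through 2017-05-12

A, merged: 2017-04-22 through 2017-04-28, 2017-05-06 through 2017-05-12.
B, merged: 2017-04-11 through 2017-04-15, 2017-04-18 through 2017-05-13, 2017-05-27 through 2017-06-03.
2017-04-22 through 2017-04-28 meets the second set on 2017-04-22 through 2017-04-28.
2017-05-06 through 2017-05-12 meets the second set on 2017-05-06 through 2017-05-12.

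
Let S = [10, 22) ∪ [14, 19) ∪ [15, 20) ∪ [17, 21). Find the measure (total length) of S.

12

Merged: [10, 22).
Length: 12.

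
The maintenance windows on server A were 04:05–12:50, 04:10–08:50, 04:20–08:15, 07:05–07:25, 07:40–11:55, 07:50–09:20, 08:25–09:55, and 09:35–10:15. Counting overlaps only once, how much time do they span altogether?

8 h 45 min

Merged: 04:05–12:50.
Length: 8 h 45 min.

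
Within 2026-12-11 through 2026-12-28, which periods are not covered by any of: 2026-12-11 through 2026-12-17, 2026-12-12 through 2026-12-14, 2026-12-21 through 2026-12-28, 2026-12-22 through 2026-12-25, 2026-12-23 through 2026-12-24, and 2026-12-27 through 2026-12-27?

2026-12-18 through 2026-12-20

The merged coverage is 2026-12-11 through 2026-12-17, 2026-12-21 through 2026-12-28.
Uncovered inside 2026-12-11 through 2026-12-28: 2026-12-18 through 2026-12-20.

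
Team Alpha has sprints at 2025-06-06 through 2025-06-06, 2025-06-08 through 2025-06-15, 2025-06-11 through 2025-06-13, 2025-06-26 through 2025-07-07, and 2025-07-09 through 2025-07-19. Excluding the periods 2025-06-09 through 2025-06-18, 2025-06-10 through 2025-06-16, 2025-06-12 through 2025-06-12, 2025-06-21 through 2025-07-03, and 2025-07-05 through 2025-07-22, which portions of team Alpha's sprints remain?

2025-06-06 through 2025-06-06, 2025-06-08 through 2025-06-08, 2025-07-04 through 2025-07-04

Merge the first list: 2025-06-06 through 2025-06-06, 2025-06-08 through 2025-06-15, 2025-06-26 through 2025-07-07, 2025-07-09 through 2025-07-19.
Merge the second list: 2025-06-09 through 2025-06-18, 2025-06-21 through 2025-07-03, 2025-07-05 through 2025-07-22.
2025-06-06 through 2025-06-06 is untouched.
2025-06-08 through 2025-06-15 with B removed leaves 2025-06-08 through 2025-06-08.
2025-06-26 through 2025-07-07 with B removed leaves 2025-07-04 through 2025-07-04.
2025-07-09 through 2025-07-19 lies entirely inside B → drops out.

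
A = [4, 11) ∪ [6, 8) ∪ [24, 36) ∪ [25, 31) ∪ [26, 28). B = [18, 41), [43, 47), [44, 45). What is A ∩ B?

[24, 36)

First set merges to [4, 11), [24, 36).
Second set merges to [18, 41), [43, 47).
[4, 11) meets no B interval.
[24, 36) ∩ B → [24, 36).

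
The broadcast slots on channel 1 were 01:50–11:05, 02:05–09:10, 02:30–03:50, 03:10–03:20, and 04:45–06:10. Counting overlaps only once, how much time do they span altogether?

9 h 15 min

Merged: 01:50-11:05.
Length: 9 h 15 min.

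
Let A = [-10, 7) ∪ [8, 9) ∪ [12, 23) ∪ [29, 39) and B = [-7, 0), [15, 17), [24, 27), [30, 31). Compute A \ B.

[-10, -7) ∪ [0, 7) ∪ [8, 9) ∪ [12, 15) ∪ [17, 23) ∪ [29, 30) ∪ [31, 39)

[-10, 7) with B removed leaves [-10, -7), [0, 7).
[8, 9) is untouched.
[12, 23) with B removed leaves [12, 15), [17, 23).
[29, 39) with B removed leaves [29, 30), [31, 39).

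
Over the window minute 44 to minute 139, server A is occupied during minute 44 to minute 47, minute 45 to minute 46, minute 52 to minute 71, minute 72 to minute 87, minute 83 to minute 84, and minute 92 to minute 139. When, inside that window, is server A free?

minute 47 to minute 52, minute 71 to minute 72, minute 87 to minute 92

Covered (merged): minute 44 to minute 47, minute 52 to minute 71, minute 72 to minute 87, minute 92 to minute 139.
Gaps within minute 44 to minute 139: minute 47 to minute 52, minute 71 to minute 72, minute 87 to minute 92.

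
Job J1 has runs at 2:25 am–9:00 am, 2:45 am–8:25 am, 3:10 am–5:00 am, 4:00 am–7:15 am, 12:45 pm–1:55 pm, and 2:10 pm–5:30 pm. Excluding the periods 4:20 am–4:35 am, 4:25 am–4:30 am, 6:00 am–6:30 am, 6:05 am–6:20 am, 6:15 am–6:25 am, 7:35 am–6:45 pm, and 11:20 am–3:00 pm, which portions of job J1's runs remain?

2:25 am-4:20 am, 4:35 am-6:00 am, 6:30 am-7:35 am

Merge the first list: 2:25 am-9:00 am, 12:45 pm-1:55 pm, 2:10 pm-5:30 pm.
Merge the second list: 4:20 am-4:35 am, 6:00 am-6:30 am, 7:35 am-6:45 pm.
2:25 am-9:00 am minus B → 2:25 am-4:20 am, 4:35 am-6:00 am, 6:30 am-7:35 am.
12:45 pm-1:55 pm: fully covered by B → removed.
2:10 pm-5:30 pm: fully covered by B → removed.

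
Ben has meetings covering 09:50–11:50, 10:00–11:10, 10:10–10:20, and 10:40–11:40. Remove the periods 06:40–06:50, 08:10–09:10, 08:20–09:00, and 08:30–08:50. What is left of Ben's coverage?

09:50–11:50

A, merged: 09:50–11:50.
B, merged: 06:40–06:50, 08:10–09:10.
09:50–11:50 is untouched.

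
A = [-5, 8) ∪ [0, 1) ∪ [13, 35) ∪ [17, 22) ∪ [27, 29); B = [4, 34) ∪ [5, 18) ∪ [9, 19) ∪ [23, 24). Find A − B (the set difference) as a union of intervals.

[-5, 4) ∪ [34, 35)

Merge the first list: [-5, 8), [13, 35).
Merge the second list: [4, 34).
[-5, 8) \ B = [-5, 4).
[13, 35) \ B = [34, 35).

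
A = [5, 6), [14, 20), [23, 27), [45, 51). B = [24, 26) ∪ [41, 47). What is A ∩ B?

[24, 26) ∪ [45, 47)

[5, 6): no overlap with the second set.
[14, 20): no overlap with the second set.
[23, 27) meets the second set on [24, 26).
[45, 51) meets the second set on [45, 47).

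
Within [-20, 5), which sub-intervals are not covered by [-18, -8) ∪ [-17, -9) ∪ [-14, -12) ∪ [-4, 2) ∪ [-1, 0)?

Covered (merged): [-18, -8), [-4, 2).
Uncovered inside [-20, 5): [-20, -18), [-8, -4), [2, 5).

[-20, -18) ∪ [-8, -4) ∪ [2, 5)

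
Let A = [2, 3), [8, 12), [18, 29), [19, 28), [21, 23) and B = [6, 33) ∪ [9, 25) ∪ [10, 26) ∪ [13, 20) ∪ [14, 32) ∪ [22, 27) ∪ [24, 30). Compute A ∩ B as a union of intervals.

Merge the first list: [2, 3), [8, 12), [18, 29).
Merge the second list: [6, 33).
[2, 3): no overlap with the second set.
[8, 12) meets the second set on [8, 12).
[18, 29) meets the second set on [18, 29).

[8, 12) ∪ [18, 29)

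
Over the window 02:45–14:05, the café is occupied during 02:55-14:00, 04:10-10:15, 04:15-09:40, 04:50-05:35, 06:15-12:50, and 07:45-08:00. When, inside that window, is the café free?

After merging, the occupied span is 02:55–14:00.
Complement within 02:45–14:05: 02:45–02:55, 14:00–14:05.

02:45–02:55, 14:00–14:05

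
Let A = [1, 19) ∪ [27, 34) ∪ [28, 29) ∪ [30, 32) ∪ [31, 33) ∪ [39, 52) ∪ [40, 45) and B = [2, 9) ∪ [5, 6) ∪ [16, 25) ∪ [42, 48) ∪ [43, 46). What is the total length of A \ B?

First set merges to [1, 19), [27, 34), [39, 52).
Second set merges to [2, 9), [16, 25), [42, 48).
A \ B = [1, 2), [9, 16), [27, 34), [39, 42), [48, 52).
Total: 1 + 7 + 7 + 3 + 4 = 22.

22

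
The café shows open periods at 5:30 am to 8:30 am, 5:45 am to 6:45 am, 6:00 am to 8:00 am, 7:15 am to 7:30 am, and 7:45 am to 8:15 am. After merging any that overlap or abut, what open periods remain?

5:45 am-6:45 am overlaps/touches 5:30 am-8:30 am → extend to 5:30 am-8:30 am.
6:00 am-8:00 am overlaps/touches 5:30 am-8:30 am → extend to 5:30 am-8:30 am.
7:15 am-7:30 am overlaps/touches 5:30 am-8:30 am → extend to 5:30 am-8:30 am.
7:45 am-8:15 am overlaps/touches 5:30 am-8:30 am → extend to 5:30 am-8:30 am.

5:30 am-8:30 am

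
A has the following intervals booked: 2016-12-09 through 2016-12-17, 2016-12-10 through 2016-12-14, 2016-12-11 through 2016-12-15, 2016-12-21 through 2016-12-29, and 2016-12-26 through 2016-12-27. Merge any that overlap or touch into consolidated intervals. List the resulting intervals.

2016-12-09 through 2016-12-17, 2016-12-21 through 2016-12-29

2016-12-10 through 2016-12-14 overlaps/touches 2016-12-09 through 2016-12-17 → extend to 2016-12-09 through 2016-12-17.
2016-12-11 through 2016-12-15 overlaps/touches 2016-12-09 through 2016-12-17 → extend to 2016-12-09 through 2016-12-17.
2016-12-21 through 2016-12-29 is disjoint → start new block.
2016-12-26 through 2016-12-27 overlaps/touches 2016-12-21 through 2016-12-29 → extend to 2016-12-21 through 2016-12-29.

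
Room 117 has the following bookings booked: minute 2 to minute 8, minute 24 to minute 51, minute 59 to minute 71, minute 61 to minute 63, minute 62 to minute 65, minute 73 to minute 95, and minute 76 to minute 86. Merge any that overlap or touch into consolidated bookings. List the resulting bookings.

minute 24 to minute 51 is disjoint → start new block.
minute 59 to minute 71 is disjoint → start new block.
minute 61 to minute 63 overlaps/touches minute 59 to minute 71 → extend to minute 59 to minute 71.
minute 62 to minute 65 overlaps/touches minute 59 to minute 71 → extend to minute 59 to minute 71.
minute 73 to minute 95 is disjoint → start new block.
minute 76 to minute 86 overlaps/touches minute 73 to minute 95 → extend to minute 73 to minute 95.

minute 2 to minute 8, minute 24 to minute 51, minute 59 to minute 71, minute 73 to minute 95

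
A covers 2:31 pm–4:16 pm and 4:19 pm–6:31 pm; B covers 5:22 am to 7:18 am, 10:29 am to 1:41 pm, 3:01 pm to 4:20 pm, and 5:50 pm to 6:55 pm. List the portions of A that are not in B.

2:31 pm–4:16 pm with B removed leaves 2:31 pm–3:01 pm.
4:19 pm–6:31 pm with B removed leaves 4:20 pm–5:50 pm.

2:31 pm–3:01 pm, 4:20 pm–5:50 pm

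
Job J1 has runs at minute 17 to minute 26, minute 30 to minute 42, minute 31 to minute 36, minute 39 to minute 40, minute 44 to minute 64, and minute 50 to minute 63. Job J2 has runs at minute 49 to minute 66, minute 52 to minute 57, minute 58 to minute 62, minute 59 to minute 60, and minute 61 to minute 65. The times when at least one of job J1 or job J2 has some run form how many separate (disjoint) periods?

First set merges to minute 17 to minute 26, minute 30 to minute 42, minute 44 to minute 64.
Second set merges to minute 49 to minute 66.
A ∪ B = minute 17 to minute 26, minute 30 to minute 42, minute 44 to minute 66.
That is 3 disjoint pieces.

3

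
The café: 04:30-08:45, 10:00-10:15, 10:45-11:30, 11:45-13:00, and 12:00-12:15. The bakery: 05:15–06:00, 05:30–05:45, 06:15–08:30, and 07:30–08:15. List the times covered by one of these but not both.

04:30-05:15, 06:00-06:15, 08:30-08:45, 10:00-10:15, 10:45-11:30, 11:45-13:00

First set merges to 04:30-08:45, 10:00-10:15, 10:45-11:30, 11:45-13:00.
Second set merges to 05:15-06:00, 06:15-08:30.
A \ B = 04:30-05:15, 06:00-06:15, 08:30-08:45, 10:00-10:15, 10:45-11:30, 11:45-13:00.
B \ A = none.
Union of the two gives the symmetric difference.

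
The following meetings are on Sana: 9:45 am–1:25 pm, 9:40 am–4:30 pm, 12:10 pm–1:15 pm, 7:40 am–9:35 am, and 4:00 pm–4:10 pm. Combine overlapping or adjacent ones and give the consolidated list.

Sort by start: 7:40 am-9:35 am, 9:40 am-4:30 pm, 9:45 am-1:25 pm, 12:10 pm-1:15 pm, 4:00 pm-4:10 pm.
9:40 am-4:30 pm is disjoint → start new block.
9:45 am-1:25 pm overlaps/touches 9:40 am-4:30 pm → extend to 9:40 am-4:30 pm.
12:10 pm-1:15 pm overlaps/touches 9:40 am-4:30 pm → extend to 9:40 am-4:30 pm.
4:00 pm-4:10 pm overlaps/touches 9:40 am-4:30 pm → extend to 9:40 am-4:30 pm.

7:40 am-9:35 am, 9:40 am-4:30 pm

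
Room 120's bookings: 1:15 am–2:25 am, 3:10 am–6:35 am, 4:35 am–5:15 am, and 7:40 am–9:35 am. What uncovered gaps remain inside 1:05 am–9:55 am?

Covered (merged): 1:15 am-2:25 am, 3:10 am-6:35 am, 7:40 am-9:35 am.
Uncovered inside 1:05 am-9:55 am: 1:05 am-1:15 am, 2:25 am-3:10 am, 6:35 am-7:40 am, 9:35 am-9:55 am.

1:05 am-1:15 am, 2:25 am-3:10 am, 6:35 am-7:40 am, 9:35 am-9:55 am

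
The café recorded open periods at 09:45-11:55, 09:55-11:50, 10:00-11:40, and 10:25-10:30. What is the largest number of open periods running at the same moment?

At 10:25, 4 of the intervals are simultaneously active.
No point has more.

4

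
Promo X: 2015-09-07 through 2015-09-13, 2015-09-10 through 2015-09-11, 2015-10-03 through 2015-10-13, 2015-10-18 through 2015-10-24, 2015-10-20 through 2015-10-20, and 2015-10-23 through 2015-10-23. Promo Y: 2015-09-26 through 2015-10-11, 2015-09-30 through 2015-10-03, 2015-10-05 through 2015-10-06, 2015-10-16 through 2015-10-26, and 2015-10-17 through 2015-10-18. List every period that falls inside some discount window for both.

2015-10-03 through 2015-10-11, 2015-10-18 through 2015-10-24

Merge the first list: 2015-09-07 through 2015-09-13, 2015-10-03 through 2015-10-13, 2015-10-18 through 2015-10-24.
Merge the second list: 2015-09-26 through 2015-10-11, 2015-10-16 through 2015-10-26.
2015-09-07 through 2015-09-13 meets no B interval.
2015-10-03 through 2015-10-13 ∩ B → 2015-10-03 through 2015-10-11.
2015-10-18 through 2015-10-24 ∩ B → 2015-10-18 through 2015-10-24.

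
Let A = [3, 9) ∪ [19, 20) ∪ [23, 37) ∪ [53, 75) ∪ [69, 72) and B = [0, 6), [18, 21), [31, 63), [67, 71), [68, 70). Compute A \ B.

[6, 9) ∪ [23, 31) ∪ [63, 67) ∪ [71, 75)

First set merges to [3, 9), [19, 20), [23, 37), [53, 75).
Second set merges to [0, 6), [18, 21), [31, 63), [67, 71).
[3, 9) with B removed leaves [6, 9).
[19, 20) lies entirely inside B → drops out.
[23, 37) with B removed leaves [23, 31).
[53, 75) with B removed leaves [63, 67), [71, 75).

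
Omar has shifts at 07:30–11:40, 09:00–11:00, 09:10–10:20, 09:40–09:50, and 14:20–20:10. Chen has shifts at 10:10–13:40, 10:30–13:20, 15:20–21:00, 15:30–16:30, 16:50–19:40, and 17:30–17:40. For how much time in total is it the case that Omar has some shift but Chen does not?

First set merges to 07:30–11:40, 14:20–20:10.
Second set merges to 10:10–13:40, 15:20–21:00.
A \ B = 07:30–10:10, 14:20–15:20.
Total: 2 h 40 min + 1 h = 3 h 40 min.

3 h 40 min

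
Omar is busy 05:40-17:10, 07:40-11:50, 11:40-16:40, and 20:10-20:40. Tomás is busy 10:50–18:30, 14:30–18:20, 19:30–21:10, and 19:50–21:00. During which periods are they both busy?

10:50-17:10, 20:10-20:40

Merge the first list: 05:40-17:10, 20:10-20:40.
Merge the second list: 10:50-18:30, 19:30-21:10.
05:40-17:10 meets the second set on 10:50-17:10.
20:10-20:40 meets the second set on 20:10-20:40.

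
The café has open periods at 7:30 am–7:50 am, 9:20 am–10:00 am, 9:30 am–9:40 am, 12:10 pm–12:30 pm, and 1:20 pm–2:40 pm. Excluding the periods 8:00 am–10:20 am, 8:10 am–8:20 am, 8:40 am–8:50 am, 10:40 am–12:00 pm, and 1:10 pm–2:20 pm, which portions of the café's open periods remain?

7:30 am–7:50 am, 12:10 pm–12:30 pm, 2:20 pm–2:40 pm

First set merges to 7:30 am–7:50 am, 9:20 am–10:00 am, 12:10 pm–12:30 pm, 1:20 pm–2:40 pm.
Second set merges to 8:00 am–10:20 am, 10:40 am–12:00 pm, 1:10 pm–2:20 pm.
7:30 am–7:50 am: nothing removed.
9:20 am–10:00 am: entirely removed.
12:10 pm–12:30 pm: nothing removed.
1:20 pm–2:40 pm \ B = 2:20 pm–2:40 pm.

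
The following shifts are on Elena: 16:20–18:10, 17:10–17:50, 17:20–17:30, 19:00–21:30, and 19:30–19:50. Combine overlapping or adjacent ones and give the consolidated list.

16:20-18:10, 19:00-21:30

17:10-17:50 overlaps/touches 16:20-18:10 → extend to 16:20-18:10.
17:20-17:30 overlaps/touches 16:20-18:10 → extend to 16:20-18:10.
19:00-21:30 is disjoint → start new block.
19:30-19:50 overlaps/touches 19:00-21:30 → extend to 19:00-21:30.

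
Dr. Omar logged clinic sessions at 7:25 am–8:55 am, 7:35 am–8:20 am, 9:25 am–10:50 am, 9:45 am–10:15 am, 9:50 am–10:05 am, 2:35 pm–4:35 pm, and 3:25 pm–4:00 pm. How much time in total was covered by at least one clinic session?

4 h 55 min

Merged: 7:25 am–8:55 am, 9:25 am–10:50 am, 2:35 pm–4:35 pm.
Lengths: 1 h 30 min + 1 h 25 min + 2 h = 4 h 55 min.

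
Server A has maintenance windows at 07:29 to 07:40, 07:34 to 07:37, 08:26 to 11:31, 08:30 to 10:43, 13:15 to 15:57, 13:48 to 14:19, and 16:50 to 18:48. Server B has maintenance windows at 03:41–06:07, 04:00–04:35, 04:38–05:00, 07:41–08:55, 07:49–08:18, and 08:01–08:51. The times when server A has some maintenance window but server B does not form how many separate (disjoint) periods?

First set merges to 07:29–07:40, 08:26–11:31, 13:15–15:57, 16:50–18:48.
Second set merges to 03:41–06:07, 07:41–08:55.
A \ B = 07:29–07:40, 08:55–11:31, 13:15–15:57, 16:50–18:48.
That is 4 disjoint pieces.

4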